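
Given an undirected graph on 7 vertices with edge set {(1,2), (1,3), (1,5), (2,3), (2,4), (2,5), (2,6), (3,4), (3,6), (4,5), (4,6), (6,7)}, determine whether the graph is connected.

Step 1: Build adjacency list from edges:
  1: 2, 3, 5
  2: 1, 3, 4, 5, 6
  3: 1, 2, 4, 6
  4: 2, 3, 5, 6
  5: 1, 2, 4
  6: 2, 3, 4, 7
  7: 6

Step 2: Run BFS/DFS from vertex 1:
  Visited: {1, 2, 3, 5, 4, 6, 7}
  Reached 7 of 7 vertices

Step 3: All 7 vertices reached from vertex 1, so the graph is connected.
Answer: Yes, the graph is connected.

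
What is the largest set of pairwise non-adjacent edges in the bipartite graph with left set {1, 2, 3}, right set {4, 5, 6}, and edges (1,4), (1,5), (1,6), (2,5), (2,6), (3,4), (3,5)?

Step 1: List the neighbors of each left vertex:
  1: 4, 5, 6
  2: 5, 6
  3: 4, 5

Step 2: Greedily match left vertices, then look for augmenting paths:
  Match 1 -- 6
  Match 2 -- 5
  Match 3 -- 4
  No augmenting path remains.

Step 3: Verify this is maximum:
  Matching size 3 = min(|L|, |R|) = min(3, 3), which is an upper bound, so this matching is maximum.

Maximum matching: {(1,6), (2,5), (3,4)}
Size: 3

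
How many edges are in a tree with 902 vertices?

A tree on n vertices always has exactly n - 1 edges.
For n = 902: edges = 902 - 1 = 901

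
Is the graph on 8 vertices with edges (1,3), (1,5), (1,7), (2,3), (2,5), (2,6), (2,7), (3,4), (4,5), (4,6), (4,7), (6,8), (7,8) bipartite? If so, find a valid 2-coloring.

Step 1: Attempt 2-coloring using BFS:
  Start at vertex 1, assign color 0
  Color vertex 3 with color 1 (neighbor of 1)
  Color vertex 5 with color 1 (neighbor of 1)
  Color vertex 7 with color 1 (neighbor of 1)
  Color vertex 2 with color 0 (neighbor of 3)
  Color vertex 4 with color 0 (neighbor of 3)
  Color vertex 8 with color 0 (neighbor of 7)
  Color vertex 6 with color 1 (neighbor of 2)

Step 2: 2-coloring succeeded. No conflicts found.
  Set A (color 0): {1, 2, 4, 8}
  Set B (color 1): {3, 5, 6, 7}

The graph is bipartite with partition {1, 2, 4, 8}, {3, 5, 6, 7}.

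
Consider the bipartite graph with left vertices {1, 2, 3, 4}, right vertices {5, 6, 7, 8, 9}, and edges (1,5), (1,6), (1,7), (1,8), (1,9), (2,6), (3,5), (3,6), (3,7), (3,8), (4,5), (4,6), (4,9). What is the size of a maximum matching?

Step 1: List the neighbors of each left vertex:
  1: 5, 6, 7, 8, 9
  2: 6
  3: 5, 6, 7, 8
  4: 5, 6, 9

Step 2: Greedily match left vertices, then look for augmenting paths:
  Match 1 -- 5
  Match 2 -- 6
  Match 3 -- 7
  Match 4 -- 9
  No augmenting path remains.

Step 3: Verify this is maximum:
  Matching size 4 = min(|L|, |R|) = min(4, 5), which is an upper bound, so this matching is maximum.

Maximum matching: {(1,5), (2,6), (3,7), (4,9)}
Size: 4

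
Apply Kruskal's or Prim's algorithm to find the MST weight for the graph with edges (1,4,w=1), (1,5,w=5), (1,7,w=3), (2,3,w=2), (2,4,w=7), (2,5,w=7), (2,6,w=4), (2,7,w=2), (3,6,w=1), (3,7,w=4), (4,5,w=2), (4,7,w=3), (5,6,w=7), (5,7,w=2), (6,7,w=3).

Apply Kruskal's algorithm (sort edges by weight, add if no cycle):

Sorted edges by weight:
  (1,4) w=1
  (3,6) w=1
  (2,3) w=2
  (2,7) w=2
  (4,5) w=2
  (5,7) w=2
  (1,7) w=3
  (4,7) w=3
  (6,7) w=3
  (2,6) w=4
  (3,7) w=4
  (1,5) w=5
  (2,4) w=7
  (2,5) w=7
  (5,6) w=7

Add edge (1,4) w=1 -- no cycle. Running total: 1
Add edge (3,6) w=1 -- no cycle. Running total: 2
Add edge (2,3) w=2 -- no cycle. Running total: 4
Add edge (2,7) w=2 -- no cycle. Running total: 6
Add edge (4,5) w=2 -- no cycle. Running total: 8
Add edge (5,7) w=2 -- no cycle. Running total: 10

MST edges: (1,4,w=1), (3,6,w=1), (2,3,w=2), (2,7,w=2), (4,5,w=2), (5,7,w=2)
Total MST weight: 1 + 1 + 2 + 2 + 2 + 2 = 10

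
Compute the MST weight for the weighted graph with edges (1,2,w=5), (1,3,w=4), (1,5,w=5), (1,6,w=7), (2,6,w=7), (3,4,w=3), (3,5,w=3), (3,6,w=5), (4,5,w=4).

Apply Kruskal's algorithm (sort edges by weight, add if no cycle):

Sorted edges by weight:
  (3,4) w=3
  (3,5) w=3
  (1,3) w=4
  (4,5) w=4
  (1,2) w=5
  (1,5) w=5
  (3,6) w=5
  (1,6) w=7
  (2,6) w=7

Add edge (3,4) w=3 -- no cycle. Running total: 3
Add edge (3,5) w=3 -- no cycle. Running total: 6
Add edge (1,3) w=4 -- no cycle. Running total: 10
Skip edge (4,5) w=4 -- would create cycle
Add edge (1,2) w=5 -- no cycle. Running total: 15
Skip edge (1,5) w=5 -- would create cycle
Add edge (3,6) w=5 -- no cycle. Running total: 20

MST edges: (3,4,w=3), (3,5,w=3), (1,3,w=4), (1,2,w=5), (3,6,w=5)
Total MST weight: 3 + 3 + 4 + 5 + 5 = 20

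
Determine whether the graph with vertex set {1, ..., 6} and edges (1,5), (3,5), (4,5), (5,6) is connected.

Step 1: Build adjacency list from edges:
  1: 5
  2: (none)
  3: 5
  4: 5
  5: 1, 3, 4, 6
  6: 5

Step 2: Run BFS/DFS from vertex 1:
  Visited: {1, 5, 3, 4, 6}
  Reached 5 of 6 vertices

Step 3: Only 5 of 6 vertices reached. Graph is disconnected.
Connected components: {1, 3, 4, 5, 6}, {2}
Answer: No, the graph is not connected (2 components).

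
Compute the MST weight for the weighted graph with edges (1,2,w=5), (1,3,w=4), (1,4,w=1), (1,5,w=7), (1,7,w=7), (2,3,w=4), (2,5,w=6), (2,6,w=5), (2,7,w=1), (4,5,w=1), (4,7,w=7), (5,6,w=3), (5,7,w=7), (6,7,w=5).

Apply Kruskal's algorithm (sort edges by weight, add if no cycle):

Sorted edges by weight:
  (1,4) w=1
  (2,7) w=1
  (4,5) w=1
  (5,6) w=3
  (1,3) w=4
  (2,3) w=4
  (1,2) w=5
  (2,6) w=5
  (6,7) w=5
  (2,5) w=6
  (1,5) w=7
  (1,7) w=7
  (4,7) w=7
  (5,7) w=7

Add edge (1,4) w=1 -- no cycle. Running total: 1
Add edge (2,7) w=1 -- no cycle. Running total: 2
Add edge (4,5) w=1 -- no cycle. Running total: 3
Add edge (5,6) w=3 -- no cycle. Running total: 6
Add edge (1,3) w=4 -- no cycle. Running total: 10
Add edge (2,3) w=4 -- no cycle. Running total: 14

MST edges: (1,4,w=1), (2,7,w=1), (4,5,w=1), (5,6,w=3), (1,3,w=4), (2,3,w=4)
Total MST weight: 1 + 1 + 1 + 3 + 4 + 4 = 14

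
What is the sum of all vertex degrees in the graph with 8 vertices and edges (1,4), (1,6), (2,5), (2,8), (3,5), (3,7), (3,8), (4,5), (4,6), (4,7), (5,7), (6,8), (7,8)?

Step 1: Count edges incident to each vertex:
  deg(1) = 2 (neighbors: 4, 6)
  deg(2) = 2 (neighbors: 5, 8)
  deg(3) = 3 (neighbors: 5, 7, 8)
  deg(4) = 4 (neighbors: 1, 5, 6, 7)
  deg(5) = 4 (neighbors: 2, 3, 4, 7)
  deg(6) = 3 (neighbors: 1, 4, 8)
  deg(7) = 4 (neighbors: 3, 4, 5, 8)
  deg(8) = 4 (neighbors: 2, 3, 6, 7)

Step 2: Sum all degrees:
  2 + 2 + 3 + 4 + 4 + 3 + 4 + 4 = 26

Verification: sum of degrees = 2 * |E| = 2 * 13 = 26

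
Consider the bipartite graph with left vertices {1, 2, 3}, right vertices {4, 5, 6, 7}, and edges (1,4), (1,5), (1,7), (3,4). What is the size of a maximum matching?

Step 1: List the neighbors of each left vertex:
  1: 4, 5, 7
  2: (none)
  3: 4

Step 2: Greedily match left vertices, then look for augmenting paths:
  Match 1 -- 5
  Match 3 -- 4
  No augmenting path remains.

Step 3: Verify this is maximum:
  Matching has size 2. The vertex set {1, 3} covers every edge and has size 2; any matching has at most one edge per cover vertex, so 2 is maximum (König's theorem).

Maximum matching: {(1,5), (3,4)}
Size: 2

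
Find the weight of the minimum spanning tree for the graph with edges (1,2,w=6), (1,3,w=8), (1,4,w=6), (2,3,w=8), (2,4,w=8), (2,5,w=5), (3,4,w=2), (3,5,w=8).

Apply Kruskal's algorithm (sort edges by weight, add if no cycle):

Sorted edges by weight:
  (3,4) w=2
  (2,5) w=5
  (1,4) w=6
  (1,2) w=6
  (1,3) w=8
  (2,4) w=8
  (2,3) w=8
  (3,5) w=8

Add edge (3,4) w=2 -- no cycle. Running total: 2
Add edge (2,5) w=5 -- no cycle. Running total: 7
Add edge (1,4) w=6 -- no cycle. Running total: 13
Add edge (1,2) w=6 -- no cycle. Running total: 19

MST edges: (3,4,w=2), (2,5,w=5), (1,4,w=6), (1,2,w=6)
Total MST weight: 2 + 5 + 6 + 6 = 19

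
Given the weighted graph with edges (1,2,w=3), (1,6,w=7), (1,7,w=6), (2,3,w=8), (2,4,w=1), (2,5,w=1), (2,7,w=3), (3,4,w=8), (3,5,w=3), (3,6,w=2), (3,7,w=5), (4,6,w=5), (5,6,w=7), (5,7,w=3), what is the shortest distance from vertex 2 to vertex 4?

Step 1: Build adjacency list with weights:
  1: 2(w=3), 6(w=7), 7(w=6)
  2: 1(w=3), 3(w=8), 4(w=1), 5(w=1), 7(w=3)
  3: 2(w=8), 4(w=8), 5(w=3), 6(w=2), 7(w=5)
  4: 2(w=1), 3(w=8), 6(w=5)
  5: 2(w=1), 3(w=3), 6(w=7), 7(w=3)
  6: 1(w=7), 3(w=2), 4(w=5), 5(w=7)
  7: 1(w=6), 2(w=3), 3(w=5), 5(w=3)

Step 2: Apply Dijkstra's algorithm from vertex 2:
  Visit vertex 2 (distance=0)
    Update dist[1] = 3
    Update dist[3] = 8
    Update dist[4] = 1
    Update dist[5] = 1
    Update dist[7] = 3
  Visit vertex 4 (distance=1)
    Update dist[6] = 6

Step 3: Shortest path: 2 -> 4
Total weight: 1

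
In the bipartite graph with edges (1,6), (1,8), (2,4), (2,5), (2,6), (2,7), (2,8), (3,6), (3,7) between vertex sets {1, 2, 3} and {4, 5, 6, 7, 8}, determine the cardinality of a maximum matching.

Step 1: List the neighbors of each left vertex:
  1: 6, 8
  2: 4, 5, 6, 7, 8
  3: 6, 7

Step 2: Greedily match left vertices, then look for augmenting paths:
  Match 1 -- 6
  Match 2 -- 4
  Match 3 -- 7
  No augmenting path remains.

Step 3: Verify this is maximum:
  Matching size 3 = min(|L|, |R|) = min(3, 5), which is an upper bound, so this matching is maximum.

Maximum matching: {(1,6), (2,4), (3,7)}
Size: 3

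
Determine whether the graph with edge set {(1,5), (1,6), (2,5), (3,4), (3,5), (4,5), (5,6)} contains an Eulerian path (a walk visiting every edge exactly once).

Step 1: Find the degree of each vertex:
  deg(1) = 2
  deg(2) = 1
  deg(3) = 2
  deg(4) = 2
  deg(5) = 5
  deg(6) = 2

Step 2: Count vertices with odd degree:
  Odd-degree vertices: 2, 5 (2 total)

Step 3: Apply Euler's theorem:
  - Eulerian circuit exists iff graph is connected and all vertices have even degree
  - Eulerian path exists iff graph is connected and has 0 or 2 odd-degree vertices

Graph is connected with exactly 2 odd-degree vertices (2, 5).
Eulerian path exists (starting and ending at the odd-degree vertices), but no Eulerian circuit.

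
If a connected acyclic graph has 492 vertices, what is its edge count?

A tree on n vertices always has exactly n - 1 edges.
For n = 492: edges = 492 - 1 = 491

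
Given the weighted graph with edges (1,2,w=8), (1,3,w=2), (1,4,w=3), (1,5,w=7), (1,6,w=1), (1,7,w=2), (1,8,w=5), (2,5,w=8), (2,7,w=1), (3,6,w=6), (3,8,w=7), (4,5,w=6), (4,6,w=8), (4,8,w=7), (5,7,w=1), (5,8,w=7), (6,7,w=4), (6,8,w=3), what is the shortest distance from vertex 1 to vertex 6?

Step 1: Build adjacency list with weights:
  1: 2(w=8), 3(w=2), 4(w=3), 5(w=7), 6(w=1), 7(w=2), 8(w=5)
  2: 1(w=8), 5(w=8), 7(w=1)
  3: 1(w=2), 6(w=6), 8(w=7)
  4: 1(w=3), 5(w=6), 6(w=8), 8(w=7)
  5: 1(w=7), 2(w=8), 4(w=6), 7(w=1), 8(w=7)
  6: 1(w=1), 3(w=6), 4(w=8), 7(w=4), 8(w=3)
  7: 1(w=2), 2(w=1), 5(w=1), 6(w=4)
  8: 1(w=5), 3(w=7), 4(w=7), 5(w=7), 6(w=3)

Step 2: Apply Dijkstra's algorithm from vertex 1:
  Visit vertex 1 (distance=0)
    Update dist[2] = 8
    Update dist[3] = 2
    Update dist[4] = 3
    Update dist[5] = 7
    Update dist[6] = 1
    Update dist[7] = 2
    Update dist[8] = 5
  Visit vertex 6 (distance=1)
    Update dist[8] = 4

Step 3: Shortest path: 1 -> 6
Total weight: 1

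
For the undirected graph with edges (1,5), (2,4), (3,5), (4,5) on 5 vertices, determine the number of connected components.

Step 1: Build adjacency list from edges:
  1: 5
  2: 4
  3: 5
  4: 2, 5
  5: 1, 3, 4

Step 2: Run BFS/DFS from vertex 1:
  Visited: {1, 5, 3, 4, 2}
  Reached 5 of 5 vertices

Step 3: All 5 vertices reached from vertex 1, so the graph is connected.
Number of connected components: 1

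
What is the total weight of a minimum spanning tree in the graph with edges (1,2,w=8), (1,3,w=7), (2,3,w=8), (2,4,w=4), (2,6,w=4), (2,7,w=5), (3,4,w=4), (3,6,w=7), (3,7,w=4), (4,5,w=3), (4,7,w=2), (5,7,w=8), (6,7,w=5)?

Apply Kruskal's algorithm (sort edges by weight, add if no cycle):

Sorted edges by weight:
  (4,7) w=2
  (4,5) w=3
  (2,4) w=4
  (2,6) w=4
  (3,4) w=4
  (3,7) w=4
  (2,7) w=5
  (6,7) w=5
  (1,3) w=7
  (3,6) w=7
  (1,2) w=8
  (2,3) w=8
  (5,7) w=8

Add edge (4,7) w=2 -- no cycle. Running total: 2
Add edge (4,5) w=3 -- no cycle. Running total: 5
Add edge (2,4) w=4 -- no cycle. Running total: 9
Add edge (2,6) w=4 -- no cycle. Running total: 13
Add edge (3,4) w=4 -- no cycle. Running total: 17
Skip edge (3,7) w=4 -- would create cycle
Skip edge (2,7) w=5 -- would create cycle
Skip edge (6,7) w=5 -- would create cycle
Add edge (1,3) w=7 -- no cycle. Running total: 24

MST edges: (4,7,w=2), (4,5,w=3), (2,4,w=4), (2,6,w=4), (3,4,w=4), (1,3,w=7)
Total MST weight: 2 + 3 + 4 + 4 + 4 + 7 = 24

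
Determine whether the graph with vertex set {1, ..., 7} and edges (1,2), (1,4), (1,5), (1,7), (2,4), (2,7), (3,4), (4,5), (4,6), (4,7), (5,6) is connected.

Step 1: Build adjacency list from edges:
  1: 2, 4, 5, 7
  2: 1, 4, 7
  3: 4
  4: 1, 2, 3, 5, 6, 7
  5: 1, 4, 6
  6: 4, 5
  7: 1, 2, 4

Step 2: Run BFS/DFS from vertex 1:
  Visited: {1, 2, 4, 5, 7, 3, 6}
  Reached 7 of 7 vertices

Step 3: All 7 vertices reached from vertex 1, so the graph is connected.
Answer: Yes, the graph is connected.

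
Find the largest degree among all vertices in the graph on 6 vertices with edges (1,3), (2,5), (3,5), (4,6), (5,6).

Step 1: Count edges incident to each vertex:
  deg(1) = 1 (neighbors: 3)
  deg(2) = 1 (neighbors: 5)
  deg(3) = 2 (neighbors: 1, 5)
  deg(4) = 1 (neighbors: 6)
  deg(5) = 3 (neighbors: 2, 3, 6)
  deg(6) = 2 (neighbors: 4, 5)

Step 2: Find maximum:
  max(1, 1, 2, 1, 3, 2) = 3 (vertex 5)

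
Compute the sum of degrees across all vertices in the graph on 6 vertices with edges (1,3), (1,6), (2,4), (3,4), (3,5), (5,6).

Step 1: Count edges incident to each vertex:
  deg(1) = 2 (neighbors: 3, 6)
  deg(2) = 1 (neighbors: 4)
  deg(3) = 3 (neighbors: 1, 4, 5)
  deg(4) = 2 (neighbors: 2, 3)
  deg(5) = 2 (neighbors: 3, 6)
  deg(6) = 2 (neighbors: 1, 5)

Step 2: Sum all degrees:
  2 + 1 + 3 + 2 + 2 + 2 = 12

Verification: sum of degrees = 2 * |E| = 2 * 6 = 12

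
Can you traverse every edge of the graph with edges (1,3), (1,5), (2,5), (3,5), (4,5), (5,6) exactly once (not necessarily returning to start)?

Step 1: Find the degree of each vertex:
  deg(1) = 2
  deg(2) = 1
  deg(3) = 2
  deg(4) = 1
  deg(5) = 5
  deg(6) = 1

Step 2: Count vertices with odd degree:
  Odd-degree vertices: 2, 4, 5, 6 (4 total)

Step 3: Apply Euler's theorem:
  - Eulerian circuit exists iff graph is connected and all vertices have even degree
  - Eulerian path exists iff graph is connected and has 0 or 2 odd-degree vertices

Graph has 4 odd-degree vertices (need 0 or 2).
Neither Eulerian path nor Eulerian circuit exists.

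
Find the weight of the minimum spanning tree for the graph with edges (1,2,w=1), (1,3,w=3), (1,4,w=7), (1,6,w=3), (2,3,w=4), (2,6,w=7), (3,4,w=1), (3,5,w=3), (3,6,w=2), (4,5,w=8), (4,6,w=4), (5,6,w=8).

Apply Kruskal's algorithm (sort edges by weight, add if no cycle):

Sorted edges by weight:
  (1,2) w=1
  (3,4) w=1
  (3,6) w=2
  (1,6) w=3
  (1,3) w=3
  (3,5) w=3
  (2,3) w=4
  (4,6) w=4
  (1,4) w=7
  (2,6) w=7
  (4,5) w=8
  (5,6) w=8

Add edge (1,2) w=1 -- no cycle. Running total: 1
Add edge (3,4) w=1 -- no cycle. Running total: 2
Add edge (3,6) w=2 -- no cycle. Running total: 4
Add edge (1,6) w=3 -- no cycle. Running total: 7
Skip edge (1,3) w=3 -- would create cycle
Add edge (3,5) w=3 -- no cycle. Running total: 10

MST edges: (1,2,w=1), (3,4,w=1), (3,6,w=2), (1,6,w=3), (3,5,w=3)
Total MST weight: 1 + 1 + 2 + 3 + 3 = 10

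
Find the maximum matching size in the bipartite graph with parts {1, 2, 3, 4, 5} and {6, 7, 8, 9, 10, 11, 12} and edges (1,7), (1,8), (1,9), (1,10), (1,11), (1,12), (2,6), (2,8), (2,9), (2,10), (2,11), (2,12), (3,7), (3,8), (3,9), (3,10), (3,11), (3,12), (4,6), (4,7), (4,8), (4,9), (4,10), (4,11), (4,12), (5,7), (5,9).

Step 1: List the neighbors of each left vertex:
  1: 7, 8, 9, 10, 11, 12
  2: 6, 8, 9, 10, 11, 12
  3: 7, 8, 9, 10, 11, 12
  4: 6, 7, 8, 9, 10, 11, 12
  5: 7, 9

Step 2: Greedily match left vertices, then look for augmenting paths:
  Match 1 -- 10
  Match 2 -- 6
  Match 3 -- 8
  Match 4 -- 9
  Match 5 -- 7
  No augmenting path remains.

Step 3: Verify this is maximum:
  Matching size 5 = min(|L|, |R|) = min(5, 7), which is an upper bound, so this matching is maximum.

Maximum matching: {(1,10), (2,6), (3,8), (4,9), (5,7)}
Size: 5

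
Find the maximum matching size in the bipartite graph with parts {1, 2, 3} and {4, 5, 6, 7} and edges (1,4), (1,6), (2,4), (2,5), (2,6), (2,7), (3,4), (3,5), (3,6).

Step 1: List the neighbors of each left vertex:
  1: 4, 6
  2: 4, 5, 6, 7
  3: 4, 5, 6

Step 2: Greedily match left vertices, then look for augmenting paths:
  Match 1 -- 4
  Match 2 -- 5
  Match 3 -- 6
  No augmenting path remains.

Step 3: Verify this is maximum:
  Matching size 3 = min(|L|, |R|) = min(3, 4), which is an upper bound, so this matching is maximum.

Maximum matching: {(1,4), (2,5), (3,6)}
Size: 3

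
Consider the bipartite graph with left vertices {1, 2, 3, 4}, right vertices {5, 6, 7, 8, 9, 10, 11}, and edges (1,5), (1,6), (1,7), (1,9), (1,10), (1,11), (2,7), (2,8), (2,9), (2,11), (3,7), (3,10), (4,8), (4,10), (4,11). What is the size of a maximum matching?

Step 1: List the neighbors of each left vertex:
  1: 5, 6, 7, 9, 10, 11
  2: 7, 8, 9, 11
  3: 7, 10
  4: 8, 10, 11

Step 2: Greedily match left vertices, then look for augmenting paths:
  Match 1 -- 5
  Match 2 -- 7
  Match 3 -- 10
  Match 4 -- 8
  No augmenting path remains.

Step 3: Verify this is maximum:
  Matching size 4 = min(|L|, |R|) = min(4, 7), which is an upper bound, so this matching is maximum.

Maximum matching: {(1,5), (2,7), (3,10), (4,8)}
Size: 4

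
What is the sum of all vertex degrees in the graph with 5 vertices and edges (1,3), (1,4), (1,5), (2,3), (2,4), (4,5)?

Step 1: Count edges incident to each vertex:
  deg(1) = 3 (neighbors: 3, 4, 5)
  deg(2) = 2 (neighbors: 3, 4)
  deg(3) = 2 (neighbors: 1, 2)
  deg(4) = 3 (neighbors: 1, 2, 5)
  deg(5) = 2 (neighbors: 1, 4)

Step 2: Sum all degrees:
  3 + 2 + 2 + 3 + 2 = 12

Verification: sum of degrees = 2 * |E| = 2 * 6 = 12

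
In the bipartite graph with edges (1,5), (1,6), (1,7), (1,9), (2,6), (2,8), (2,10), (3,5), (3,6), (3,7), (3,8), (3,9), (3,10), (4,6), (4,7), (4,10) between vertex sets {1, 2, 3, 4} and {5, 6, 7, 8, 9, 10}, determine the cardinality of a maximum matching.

Step 1: List the neighbors of each left vertex:
  1: 5, 6, 7, 9
  2: 6, 8, 10
  3: 5, 6, 7, 8, 9, 10
  4: 6, 7, 10

Step 2: Greedily match left vertices, then look for augmenting paths:
  Match 1 -- 5
  Match 2 -- 6
  Match 3 -- 7
  Match 4 -- 10
  No augmenting path remains.

Step 3: Verify this is maximum:
  Matching size 4 = min(|L|, |R|) = min(4, 6), which is an upper bound, so this matching is maximum.

Maximum matching: {(1,5), (2,6), (3,7), (4,10)}
Size: 4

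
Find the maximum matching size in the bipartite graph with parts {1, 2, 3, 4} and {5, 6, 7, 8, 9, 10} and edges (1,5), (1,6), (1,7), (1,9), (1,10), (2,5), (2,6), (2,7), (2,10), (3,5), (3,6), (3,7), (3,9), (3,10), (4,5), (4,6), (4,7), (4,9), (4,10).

Step 1: List the neighbors of each left vertex:
  1: 5, 6, 7, 9, 10
  2: 5, 6, 7, 10
  3: 5, 6, 7, 9, 10
  4: 5, 6, 7, 9, 10

Step 2: Greedily match left vertices, then look for augmenting paths:
  Match 1 -- 5
  Match 2 -- 6
  Match 3 -- 7
  Match 4 -- 9
  No augmenting path remains.

Step 3: Verify this is maximum:
  Matching size 4 = min(|L|, |R|) = min(4, 6), which is an upper bound, so this matching is maximum.

Maximum matching: {(1,5), (2,6), (3,7), (4,9)}
Size: 4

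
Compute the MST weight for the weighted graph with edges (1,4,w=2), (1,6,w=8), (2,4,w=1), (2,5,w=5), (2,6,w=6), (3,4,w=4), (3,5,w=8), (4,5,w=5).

Apply Kruskal's algorithm (sort edges by weight, add if no cycle):

Sorted edges by weight:
  (2,4) w=1
  (1,4) w=2
  (3,4) w=4
  (2,5) w=5
  (4,5) w=5
  (2,6) w=6
  (1,6) w=8
  (3,5) w=8

Add edge (2,4) w=1 -- no cycle. Running total: 1
Add edge (1,4) w=2 -- no cycle. Running total: 3
Add edge (3,4) w=4 -- no cycle. Running total: 7
Add edge (2,5) w=5 -- no cycle. Running total: 12
Skip edge (4,5) w=5 -- would create cycle
Add edge (2,6) w=6 -- no cycle. Running total: 18

MST edges: (2,4,w=1), (1,4,w=2), (3,4,w=4), (2,5,w=5), (2,6,w=6)
Total MST weight: 1 + 2 + 4 + 5 + 6 = 18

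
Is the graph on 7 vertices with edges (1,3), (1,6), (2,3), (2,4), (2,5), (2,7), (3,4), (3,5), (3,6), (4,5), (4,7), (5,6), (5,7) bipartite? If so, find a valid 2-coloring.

Step 1: Attempt 2-coloring using BFS:
  Start at vertex 1, assign color 0
  Color vertex 3 with color 1 (neighbor of 1)
  Color vertex 6 with color 1 (neighbor of 1)
  Color vertex 2 with color 0 (neighbor of 3)
  Color vertex 4 with color 0 (neighbor of 3)
  Color vertex 5 with color 0 (neighbor of 3)

Step 2: Conflict found! Vertices 3 and 6 are adjacent but have the same color.
This means the graph contains an odd cycle.

The graph is NOT bipartite.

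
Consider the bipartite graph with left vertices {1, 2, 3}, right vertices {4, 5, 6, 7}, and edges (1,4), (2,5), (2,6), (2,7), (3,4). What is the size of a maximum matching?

Step 1: List the neighbors of each left vertex:
  1: 4
  2: 5, 6, 7
  3: 4

Step 2: Greedily match left vertices, then look for augmenting paths:
  Match 1 -- 4
  Match 2 -- 5
  No augmenting path remains.

Step 3: Verify this is maximum:
  Matching has size 2. The vertex set {2, 4} covers every edge and has size 2; any matching has at most one edge per cover vertex, so 2 is maximum (König's theorem).

Maximum matching: {(1,4), (2,5)}
Size: 2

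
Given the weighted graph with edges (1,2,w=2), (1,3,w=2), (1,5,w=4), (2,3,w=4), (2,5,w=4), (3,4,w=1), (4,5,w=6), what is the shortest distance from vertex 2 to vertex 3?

Step 1: Build adjacency list with weights:
  1: 2(w=2), 3(w=2), 5(w=4)
  2: 1(w=2), 3(w=4), 5(w=4)
  3: 1(w=2), 2(w=4), 4(w=1)
  4: 3(w=1), 5(w=6)
  5: 1(w=4), 2(w=4), 4(w=6)

Step 2: Apply Dijkstra's algorithm from vertex 2:
  Visit vertex 2 (distance=0)
    Update dist[1] = 2
    Update dist[3] = 4
    Update dist[5] = 4
  Visit vertex 1 (distance=2)
  Visit vertex 3 (distance=4)
    Update dist[4] = 5

Step 3: Shortest path: 2 -> 3
Total weight: 4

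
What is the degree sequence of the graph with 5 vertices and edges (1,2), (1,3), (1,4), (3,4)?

Step 1: Count edges incident to each vertex:
  deg(1) = 3 (neighbors: 2, 3, 4)
  deg(2) = 1 (neighbors: 1)
  deg(3) = 2 (neighbors: 1, 4)
  deg(4) = 2 (neighbors: 1, 3)
  deg(5) = 0 (neighbors: none)

Step 2: Sort degrees in non-increasing order:
  Degrees: [3, 1, 2, 2, 0] -> sorted: [3, 2, 2, 1, 0]

Degree sequence: [3, 2, 2, 1, 0]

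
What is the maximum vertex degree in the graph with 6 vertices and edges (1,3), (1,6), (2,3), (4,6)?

Step 1: Count edges incident to each vertex:
  deg(1) = 2 (neighbors: 3, 6)
  deg(2) = 1 (neighbors: 3)
  deg(3) = 2 (neighbors: 1, 2)
  deg(4) = 1 (neighbors: 6)
  deg(5) = 0 (neighbors: none)
  deg(6) = 2 (neighbors: 1, 4)

Step 2: Find maximum:
  max(2, 1, 2, 1, 0, 2) = 2 (vertex 1)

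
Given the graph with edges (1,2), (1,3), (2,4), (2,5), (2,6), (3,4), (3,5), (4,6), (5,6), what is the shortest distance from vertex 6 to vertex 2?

Step 1: Build adjacency list:
  1: 2, 3
  2: 1, 4, 5, 6
  3: 1, 4, 5
  4: 2, 3, 6
  5: 2, 3, 6
  6: 2, 4, 5

Step 2: BFS from vertex 6 to find shortest path to 2:
  vertex 2 reached at distance 1

Step 3: Shortest path: 6 -> 2
Path length: 1 edge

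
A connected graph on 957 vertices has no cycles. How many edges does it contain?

A tree on n vertices always has exactly n - 1 edges.
For n = 957: edges = 957 - 1 = 956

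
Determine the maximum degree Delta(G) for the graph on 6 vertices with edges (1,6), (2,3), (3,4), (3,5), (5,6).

Step 1: Count edges incident to each vertex:
  deg(1) = 1 (neighbors: 6)
  deg(2) = 1 (neighbors: 3)
  deg(3) = 3 (neighbors: 2, 4, 5)
  deg(4) = 1 (neighbors: 3)
  deg(5) = 2 (neighbors: 3, 6)
  deg(6) = 2 (neighbors: 1, 5)

Step 2: Find maximum:
  max(1, 1, 3, 1, 2, 2) = 3 (vertex 3)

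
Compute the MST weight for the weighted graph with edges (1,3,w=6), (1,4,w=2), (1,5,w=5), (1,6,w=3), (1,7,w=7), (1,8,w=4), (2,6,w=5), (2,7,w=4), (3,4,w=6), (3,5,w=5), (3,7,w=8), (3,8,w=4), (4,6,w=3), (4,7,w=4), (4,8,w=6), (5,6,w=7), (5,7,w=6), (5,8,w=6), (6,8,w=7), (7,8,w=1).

Apply Kruskal's algorithm (sort edges by weight, add if no cycle):

Sorted edges by weight:
  (7,8) w=1
  (1,4) w=2
  (1,6) w=3
  (4,6) w=3
  (1,8) w=4
  (2,7) w=4
  (3,8) w=4
  (4,7) w=4
  (1,5) w=5
  (2,6) w=5
  (3,5) w=5
  (1,3) w=6
  (3,4) w=6
  (4,8) w=6
  (5,8) w=6
  (5,7) w=6
  (1,7) w=7
  (5,6) w=7
  (6,8) w=7
  (3,7) w=8

Add edge (7,8) w=1 -- no cycle. Running total: 1
Add edge (1,4) w=2 -- no cycle. Running total: 3
Add edge (1,6) w=3 -- no cycle. Running total: 6
Skip edge (4,6) w=3 -- would create cycle
Add edge (1,8) w=4 -- no cycle. Running total: 10
Add edge (2,7) w=4 -- no cycle. Running total: 14
Add edge (3,8) w=4 -- no cycle. Running total: 18
Skip edge (4,7) w=4 -- would create cycle
Add edge (1,5) w=5 -- no cycle. Running total: 23

MST edges: (7,8,w=1), (1,4,w=2), (1,6,w=3), (1,8,w=4), (2,7,w=4), (3,8,w=4), (1,5,w=5)
Total MST weight: 1 + 2 + 3 + 4 + 4 + 4 + 5 = 23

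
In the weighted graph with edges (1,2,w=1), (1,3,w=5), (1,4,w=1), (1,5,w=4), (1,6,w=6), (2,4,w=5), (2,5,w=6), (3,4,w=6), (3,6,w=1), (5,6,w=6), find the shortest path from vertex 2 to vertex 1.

Step 1: Build adjacency list with weights:
  1: 2(w=1), 3(w=5), 4(w=1), 5(w=4), 6(w=6)
  2: 1(w=1), 4(w=5), 5(w=6)
  3: 1(w=5), 4(w=6), 6(w=1)
  4: 1(w=1), 2(w=5), 3(w=6)
  5: 1(w=4), 2(w=6), 6(w=6)
  6: 1(w=6), 3(w=1), 5(w=6)

Step 2: Apply Dijkstra's algorithm from vertex 2:
  Visit vertex 2 (distance=0)
    Update dist[1] = 1
    Update dist[4] = 5
    Update dist[5] = 6
  Visit vertex 1 (distance=1)
    Update dist[3] = 6
    Update dist[4] = 2
    Update dist[5] = 5
    Update dist[6] = 7

Step 3: Shortest path: 2 -> 1
Total weight: 1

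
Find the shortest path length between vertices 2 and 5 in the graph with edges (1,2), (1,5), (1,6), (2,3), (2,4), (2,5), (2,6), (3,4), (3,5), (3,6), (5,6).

Step 1: Build adjacency list:
  1: 2, 5, 6
  2: 1, 3, 4, 5, 6
  3: 2, 4, 5, 6
  4: 2, 3
  5: 1, 2, 3, 6
  6: 1, 2, 3, 5

Step 2: BFS from vertex 2 to find shortest path to 5:
  vertex 1 reached at distance 1
  vertex 3 reached at distance 1
  vertex 4 reached at distance 1
  vertex 5 reached at distance 1

Step 3: Shortest path: 2 -> 5
Path length: 1 edge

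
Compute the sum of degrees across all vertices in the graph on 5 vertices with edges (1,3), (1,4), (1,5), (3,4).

Step 1: Count edges incident to each vertex:
  deg(1) = 3 (neighbors: 3, 4, 5)
  deg(2) = 0 (neighbors: none)
  deg(3) = 2 (neighbors: 1, 4)
  deg(4) = 2 (neighbors: 1, 3)
  deg(5) = 1 (neighbors: 1)

Step 2: Sum all degrees:
  3 + 0 + 2 + 2 + 1 = 8

Verification: sum of degrees = 2 * |E| = 2 * 4 = 8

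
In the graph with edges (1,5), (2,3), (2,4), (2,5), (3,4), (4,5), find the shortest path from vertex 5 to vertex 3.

Step 1: Build adjacency list:
  1: 5
  2: 3, 4, 5
  3: 2, 4
  4: 2, 3, 5
  5: 1, 2, 4

Step 2: BFS from vertex 5 to find shortest path to 3:
  vertex 1 reached at distance 1
  vertex 2 reached at distance 1
  vertex 4 reached at distance 1
  vertex 3 reached at distance 2

Step 3: Shortest path: 5 -> 2 -> 3
Path length: 2 edges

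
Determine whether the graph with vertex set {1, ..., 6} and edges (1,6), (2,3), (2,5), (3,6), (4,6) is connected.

Step 1: Build adjacency list from edges:
  1: 6
  2: 3, 5
  3: 2, 6
  4: 6
  5: 2
  6: 1, 3, 4

Step 2: Run BFS/DFS from vertex 1:
  Visited: {1, 6, 3, 4, 2, 5}
  Reached 6 of 6 vertices

Step 3: All 6 vertices reached from vertex 1, so the graph is connected.
Answer: Yes, the graph is connected.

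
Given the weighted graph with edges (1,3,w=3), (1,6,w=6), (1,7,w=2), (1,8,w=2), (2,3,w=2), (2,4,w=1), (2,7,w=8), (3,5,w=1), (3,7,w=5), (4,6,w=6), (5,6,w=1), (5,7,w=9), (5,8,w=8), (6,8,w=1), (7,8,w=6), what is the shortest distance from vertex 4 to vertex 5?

Step 1: Build adjacency list with weights:
  1: 3(w=3), 6(w=6), 7(w=2), 8(w=2)
  2: 3(w=2), 4(w=1), 7(w=8)
  3: 1(w=3), 2(w=2), 5(w=1), 7(w=5)
  4: 2(w=1), 6(w=6)
  5: 3(w=1), 6(w=1), 7(w=9), 8(w=8)
  6: 1(w=6), 4(w=6), 5(w=1), 8(w=1)
  7: 1(w=2), 2(w=8), 3(w=5), 5(w=9), 8(w=6)
  8: 1(w=2), 5(w=8), 6(w=1), 7(w=6)

Step 2: Apply Dijkstra's algorithm from vertex 4:
  Visit vertex 4 (distance=0)
    Update dist[2] = 1
    Update dist[6] = 6
  Visit vertex 2 (distance=1)
    Update dist[3] = 3
    Update dist[7] = 9
  Visit vertex 3 (distance=3)
    Update dist[1] = 6
    Update dist[5] = 4
    Update dist[7] = 8
  Visit vertex 5 (distance=4)
    Update dist[6] = 5
    Update dist[8] = 12

Step 3: Shortest path: 4 -> 2 -> 3 -> 5
Total weight: 1 + 2 + 1 = 4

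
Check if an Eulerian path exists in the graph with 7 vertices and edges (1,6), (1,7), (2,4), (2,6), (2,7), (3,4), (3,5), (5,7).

Step 1: Find the degree of each vertex:
  deg(1) = 2
  deg(2) = 3
  deg(3) = 2
  deg(4) = 2
  deg(5) = 2
  deg(6) = 2
  deg(7) = 3

Step 2: Count vertices with odd degree:
  Odd-degree vertices: 2, 7 (2 total)

Step 3: Apply Euler's theorem:
  - Eulerian circuit exists iff graph is connected and all vertices have even degree
  - Eulerian path exists iff graph is connected and has 0 or 2 odd-degree vertices

Graph is connected with exactly 2 odd-degree vertices (2, 7).
Eulerian path exists (starting and ending at the odd-degree vertices), but no Eulerian circuit.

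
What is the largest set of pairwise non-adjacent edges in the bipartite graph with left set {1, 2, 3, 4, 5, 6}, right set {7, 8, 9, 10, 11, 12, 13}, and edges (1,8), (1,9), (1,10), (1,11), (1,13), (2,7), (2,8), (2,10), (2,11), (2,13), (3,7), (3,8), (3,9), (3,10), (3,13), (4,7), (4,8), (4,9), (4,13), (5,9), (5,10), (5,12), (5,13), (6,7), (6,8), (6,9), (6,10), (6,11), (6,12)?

Step 1: List the neighbors of each left vertex:
  1: 8, 9, 10, 11, 13
  2: 7, 8, 10, 11, 13
  3: 7, 8, 9, 10, 13
  4: 7, 8, 9, 13
  5: 9, 10, 12, 13
  6: 7, 8, 9, 10, 11, 12

Step 2: Greedily match left vertices, then look for augmenting paths:
  Match 1 -- 8
  Match 2 -- 7
  Match 3 -- 9
  Match 4 -- 13
  Match 5 -- 10
  Match 6 -- 11
  No augmenting path remains.

Step 3: Verify this is maximum:
  Matching size 6 = min(|L|, |R|) = min(6, 7), which is an upper bound, so this matching is maximum.

Maximum matching: {(1,8), (2,7), (3,9), (4,13), (5,10), (6,11)}
Size: 6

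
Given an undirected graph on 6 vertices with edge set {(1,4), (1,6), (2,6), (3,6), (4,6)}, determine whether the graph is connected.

Step 1: Build adjacency list from edges:
  1: 4, 6
  2: 6
  3: 6
  4: 1, 6
  5: (none)
  6: 1, 2, 3, 4

Step 2: Run BFS/DFS from vertex 1:
  Visited: {1, 4, 6, 2, 3}
  Reached 5 of 6 vertices

Step 3: Only 5 of 6 vertices reached. Graph is disconnected.
Connected components: {1, 2, 3, 4, 6}, {5}
Answer: No, the graph is not connected (2 components).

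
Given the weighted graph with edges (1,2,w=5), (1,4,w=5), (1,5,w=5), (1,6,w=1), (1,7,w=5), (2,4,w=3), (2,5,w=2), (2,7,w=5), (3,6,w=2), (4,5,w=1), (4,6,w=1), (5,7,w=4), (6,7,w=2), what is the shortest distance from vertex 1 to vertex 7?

Step 1: Build adjacency list with weights:
  1: 2(w=5), 4(w=5), 5(w=5), 6(w=1), 7(w=5)
  2: 1(w=5), 4(w=3), 5(w=2), 7(w=5)
  3: 6(w=2)
  4: 1(w=5), 2(w=3), 5(w=1), 6(w=1)
  5: 1(w=5), 2(w=2), 4(w=1), 7(w=4)
  6: 1(w=1), 3(w=2), 4(w=1), 7(w=2)
  7: 1(w=5), 2(w=5), 5(w=4), 6(w=2)

Step 2: Apply Dijkstra's algorithm from vertex 1:
  Visit vertex 1 (distance=0)
    Update dist[2] = 5
    Update dist[4] = 5
    Update dist[5] = 5
    Update dist[6] = 1
    Update dist[7] = 5
  Visit vertex 6 (distance=1)
    Update dist[3] = 3
    Update dist[4] = 2
    Update dist[7] = 3
  Visit vertex 4 (distance=2)
    Update dist[5] = 3
  Visit vertex 3 (distance=3)
  Visit vertex 5 (distance=3)
  Visit vertex 7 (distance=3)

Step 3: Shortest path: 1 -> 6 -> 7
Total weight: 1 + 2 = 3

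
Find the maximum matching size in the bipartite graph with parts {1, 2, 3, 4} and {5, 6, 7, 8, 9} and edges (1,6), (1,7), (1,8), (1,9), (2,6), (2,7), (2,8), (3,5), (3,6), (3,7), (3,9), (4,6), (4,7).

Step 1: List the neighbors of each left vertex:
  1: 6, 7, 8, 9
  2: 6, 7, 8
  3: 5, 6, 7, 9
  4: 6, 7

Step 2: Greedily match left vertices, then look for augmenting paths:
  Match 1 -- 8
  Match 2 -- 7
  Match 3 -- 5
  Match 4 -- 6
  No augmenting path remains.

Step 3: Verify this is maximum:
  Matching size 4 = min(|L|, |R|) = min(4, 5), which is an upper bound, so this matching is maximum.

Maximum matching: {(1,8), (2,7), (3,5), (4,6)}
Size: 4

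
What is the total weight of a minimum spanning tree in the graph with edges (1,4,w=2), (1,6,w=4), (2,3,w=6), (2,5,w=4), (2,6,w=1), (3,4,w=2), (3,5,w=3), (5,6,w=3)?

Apply Kruskal's algorithm (sort edges by weight, add if no cycle):

Sorted edges by weight:
  (2,6) w=1
  (1,4) w=2
  (3,4) w=2
  (3,5) w=3
  (5,6) w=3
  (1,6) w=4
  (2,5) w=4
  (2,3) w=6

Add edge (2,6) w=1 -- no cycle. Running total: 1
Add edge (1,4) w=2 -- no cycle. Running total: 3
Add edge (3,4) w=2 -- no cycle. Running total: 5
Add edge (3,5) w=3 -- no cycle. Running total: 8
Add edge (5,6) w=3 -- no cycle. Running total: 11

MST edges: (2,6,w=1), (1,4,w=2), (3,4,w=2), (3,5,w=3), (5,6,w=3)
Total MST weight: 1 + 2 + 2 + 3 + 3 = 11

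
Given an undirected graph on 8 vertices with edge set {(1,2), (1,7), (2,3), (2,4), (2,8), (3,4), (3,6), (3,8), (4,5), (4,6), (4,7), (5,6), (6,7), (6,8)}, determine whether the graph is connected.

Step 1: Build adjacency list from edges:
  1: 2, 7
  2: 1, 3, 4, 8
  3: 2, 4, 6, 8
  4: 2, 3, 5, 6, 7
  5: 4, 6
  6: 3, 4, 5, 7, 8
  7: 1, 4, 6
  8: 2, 3, 6

Step 2: Run BFS/DFS from vertex 1:
  Visited: {1, 2, 7, 3, 4, 8, 6, 5}
  Reached 8 of 8 vertices

Step 3: All 8 vertices reached from vertex 1, so the graph is connected.
Answer: Yes, the graph is connected.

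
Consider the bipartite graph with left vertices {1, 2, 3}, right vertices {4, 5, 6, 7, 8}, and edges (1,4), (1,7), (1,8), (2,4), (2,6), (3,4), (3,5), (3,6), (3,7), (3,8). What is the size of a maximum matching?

Step 1: List the neighbors of each left vertex:
  1: 4, 7, 8
  2: 4, 6
  3: 4, 5, 6, 7, 8

Step 2: Greedily match left vertices, then look for augmenting paths:
  Match 1 -- 4
  Match 2 -- 6
  Match 3 -- 5
  No augmenting path remains.

Step 3: Verify this is maximum:
  Matching size 3 = min(|L|, |R|) = min(3, 5), which is an upper bound, so this matching is maximum.

Maximum matching: {(1,4), (2,6), (3,5)}
Size: 3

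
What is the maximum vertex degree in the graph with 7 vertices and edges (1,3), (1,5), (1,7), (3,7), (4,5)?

Step 1: Count edges incident to each vertex:
  deg(1) = 3 (neighbors: 3, 5, 7)
  deg(2) = 0 (neighbors: none)
  deg(3) = 2 (neighbors: 1, 7)
  deg(4) = 1 (neighbors: 5)
  deg(5) = 2 (neighbors: 1, 4)
  deg(6) = 0 (neighbors: none)
  deg(7) = 2 (neighbors: 1, 3)

Step 2: Find maximum:
  max(3, 0, 2, 1, 2, 0, 2) = 3 (vertex 1)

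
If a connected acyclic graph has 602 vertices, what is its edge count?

A tree on n vertices always has exactly n - 1 edges.
For n = 602: edges = 602 - 1 = 601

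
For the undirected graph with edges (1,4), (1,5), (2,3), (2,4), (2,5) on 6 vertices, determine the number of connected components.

Step 1: Build adjacency list from edges:
  1: 4, 5
  2: 3, 4, 5
  3: 2
  4: 1, 2
  5: 1, 2
  6: (none)

Step 2: Run BFS/DFS from vertex 1:
  Visited: {1, 4, 5, 2, 3}
  Reached 5 of 6 vertices

Step 3: Only 5 of 6 vertices reached. Graph is disconnected.
Connected components: {1, 2, 3, 4, 5}, {6}
Number of connected components: 2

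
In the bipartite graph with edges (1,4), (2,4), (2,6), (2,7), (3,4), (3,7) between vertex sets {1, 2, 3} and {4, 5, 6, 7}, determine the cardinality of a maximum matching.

Step 1: List the neighbors of each left vertex:
  1: 4
  2: 4, 6, 7
  3: 4, 7

Step 2: Greedily match left vertices, then look for augmenting paths:
  Match 1 -- 4
  Match 2 -- 6
  Match 3 -- 7
  No augmenting path remains.

Step 3: Verify this is maximum:
  Matching size 3 = min(|L|, |R|) = min(3, 4), which is an upper bound, so this matching is maximum.

Maximum matching: {(1,4), (2,6), (3,7)}
Size: 3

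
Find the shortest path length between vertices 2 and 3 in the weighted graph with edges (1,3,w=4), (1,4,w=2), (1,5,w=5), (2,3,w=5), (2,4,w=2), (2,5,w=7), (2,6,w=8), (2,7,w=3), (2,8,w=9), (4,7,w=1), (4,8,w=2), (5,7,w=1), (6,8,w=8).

Step 1: Build adjacency list with weights:
  1: 3(w=4), 4(w=2), 5(w=5)
  2: 3(w=5), 4(w=2), 5(w=7), 6(w=8), 7(w=3), 8(w=9)
  3: 1(w=4), 2(w=5)
  4: 1(w=2), 2(w=2), 7(w=1), 8(w=2)
  5: 1(w=5), 2(w=7), 7(w=1)
  6: 2(w=8), 8(w=8)
  7: 2(w=3), 4(w=1), 5(w=1)
  8: 2(w=9), 4(w=2), 6(w=8)

Step 2: Apply Dijkstra's algorithm from vertex 2:
  Visit vertex 2 (distance=0)
    Update dist[3] = 5
    Update dist[4] = 2
    Update dist[5] = 7
    Update dist[6] = 8
    Update dist[7] = 3
    Update dist[8] = 9
  Visit vertex 4 (distance=2)
    Update dist[1] = 4
    Update dist[8] = 4
  Visit vertex 7 (distance=3)
    Update dist[5] = 4
  Visit vertex 1 (distance=4)
  Visit vertex 5 (distance=4)
  Visit vertex 8 (distance=4)
  Visit vertex 3 (distance=5)

Step 3: Shortest path: 2 -> 3
Total weight: 5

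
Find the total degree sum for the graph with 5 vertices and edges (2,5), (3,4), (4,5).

Step 1: Count edges incident to each vertex:
  deg(1) = 0 (neighbors: none)
  deg(2) = 1 (neighbors: 5)
  deg(3) = 1 (neighbors: 4)
  deg(4) = 2 (neighbors: 3, 5)
  deg(5) = 2 (neighbors: 2, 4)

Step 2: Sum all degrees:
  0 + 1 + 1 + 2 + 2 = 6

Verification: sum of degrees = 2 * |E| = 2 * 3 = 6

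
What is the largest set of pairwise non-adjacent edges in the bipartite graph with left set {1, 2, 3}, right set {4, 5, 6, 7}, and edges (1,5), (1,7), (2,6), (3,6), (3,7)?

Step 1: List the neighbors of each left vertex:
  1: 5, 7
  2: 6
  3: 6, 7

Step 2: Greedily match left vertices, then look for augmenting paths:
  Match 1 -- 5
  Match 2 -- 6
  Match 3 -- 7
  No augmenting path remains.

Step 3: Verify this is maximum:
  Matching size 3 = min(|L|, |R|) = min(3, 4), which is an upper bound, so this matching is maximum.

Maximum matching: {(1,5), (2,6), (3,7)}
Size: 3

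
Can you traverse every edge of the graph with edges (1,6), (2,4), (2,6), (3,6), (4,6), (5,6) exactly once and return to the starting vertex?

Step 1: Find the degree of each vertex:
  deg(1) = 1
  deg(2) = 2
  deg(3) = 1
  deg(4) = 2
  deg(5) = 1
  deg(6) = 5

Step 2: Count vertices with odd degree:
  Odd-degree vertices: 1, 3, 5, 6 (4 total)

Step 3: Apply Euler's theorem:
  - Eulerian circuit exists iff graph is connected and all vertices have even degree
  - Eulerian path exists iff graph is connected and has 0 or 2 odd-degree vertices

Graph has 4 odd-degree vertices (need 0 or 2).
Neither Eulerian path nor Eulerian circuit exists.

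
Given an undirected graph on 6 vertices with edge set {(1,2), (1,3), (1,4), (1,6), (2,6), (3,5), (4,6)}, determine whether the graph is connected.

Step 1: Build adjacency list from edges:
  1: 2, 3, 4, 6
  2: 1, 6
  3: 1, 5
  4: 1, 6
  5: 3
  6: 1, 2, 4

Step 2: Run BFS/DFS from vertex 1:
  Visited: {1, 2, 3, 4, 6, 5}
  Reached 6 of 6 vertices

Step 3: All 6 vertices reached from vertex 1, so the graph is connected.
Answer: Yes, the graph is connected.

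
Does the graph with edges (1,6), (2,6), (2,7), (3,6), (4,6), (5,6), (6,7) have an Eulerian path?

Step 1: Find the degree of each vertex:
  deg(1) = 1
  deg(2) = 2
  deg(3) = 1
  deg(4) = 1
  deg(5) = 1
  deg(6) = 6
  deg(7) = 2

Step 2: Count vertices with odd degree:
  Odd-degree vertices: 1, 3, 4, 5 (4 total)

Step 3: Apply Euler's theorem:
  - Eulerian circuit exists iff graph is connected and all vertices have even degree
  - Eulerian path exists iff graph is connected and has 0 or 2 odd-degree vertices

Graph has 4 odd-degree vertices (need 0 or 2).
Neither Eulerian path nor Eulerian circuit exists.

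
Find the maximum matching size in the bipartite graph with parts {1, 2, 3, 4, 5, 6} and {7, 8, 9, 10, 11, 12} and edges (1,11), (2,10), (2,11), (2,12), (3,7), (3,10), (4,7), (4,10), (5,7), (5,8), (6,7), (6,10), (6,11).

Step 1: List the neighbors of each left vertex:
  1: 11
  2: 10, 11, 12
  3: 7, 10
  4: 7, 10
  5: 7, 8
  6: 7, 10, 11

Step 2: Greedily match left vertices, then look for augmenting paths:
  Match 1 -- 11
  Match 2 -- 12
  Match 3 -- 7
  Match 4 -- 10
  Match 5 -- 8
  No augmenting path remains.

Step 3: Verify this is maximum:
  Matching has size 5. The vertex set {2, 5, 7, 10, 11} covers every edge and has size 5; any matching has at most one edge per cover vertex, so 5 is maximum (König's theorem).

Maximum matching: {(1,11), (2,12), (3,7), (4,10), (5,8)}
Size: 5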